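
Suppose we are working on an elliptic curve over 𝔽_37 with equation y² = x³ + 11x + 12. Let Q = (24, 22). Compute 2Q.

(26, 15)

tangent at (24, 22): λ = (3·24² + 11)/(2·22) ≡ 0/7. 7⁻¹ ≡ 16 (mod 37), so λ ≡ 0·16 ≡ 0.
  x = λ² - 24 - 24 = 0 - 48 ≡ 26; y = λ·(24 - 26) - 22 ≡ 15. → (26, 15)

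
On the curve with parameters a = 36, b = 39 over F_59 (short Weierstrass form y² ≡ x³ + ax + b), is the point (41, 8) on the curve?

no

y² = 8² ≡ 5; x³ + 36x + 39 = 70436 ≡ 49 (mod 59). 5 ≠ 49.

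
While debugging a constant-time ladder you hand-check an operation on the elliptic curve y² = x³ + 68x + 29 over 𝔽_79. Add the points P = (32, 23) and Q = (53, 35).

(32, 23) + (53, 35). λ = (35 - 23)/(53 - 32) ≡ 12/21 mod 79. 21⁻¹ ≡ 64 (mod 79) since 21·64 = 1344 ≡ 1, so λ ≡ 57.
  x = λ² - 32 - 53 = 3249 - 85 ≡ 4; y = λ·(32 - 4) - 23 ≡ 72. → (4, 72)

(4, 72)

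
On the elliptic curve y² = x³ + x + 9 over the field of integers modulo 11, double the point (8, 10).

tangent at (8, 10): λ = (3·8² + 1)/(2·10) ≡ 6/9. 9⁻¹ ≡ 5 (mod 11) since 9·5 = 45 ≡ 1, so λ ≡ 6·5 ≡ 8.
  x = λ² - 8 - 8 = 64 - 16 ≡ 4; y = λ·(8 - 4) - 10 ≡ 0. → (4, 0)

(4, 0)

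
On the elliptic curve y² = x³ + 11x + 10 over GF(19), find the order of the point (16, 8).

7

2P: tangent at (16, 8): λ = (3·16² + 11)/(2·8) ≡ 0/16. 16⁻¹ ≡ 6 (mod 19) since 16·6 = 96 ≡ 1, so λ ≡ 0·6 ≡ 0.
  x = λ² - 16 - 16 = 0 - 32 ≡ 6; y = λ·(16 - 6) - 8 ≡ 11. → (6, 11)
3P: (6, 11) + (16, 8). λ = (8 - 11)/(16 - 6) ≡ 16/10 mod 19. 10⁻¹ ≡ 2 (mod 19), so λ ≡ 13.
  x = λ² - 6 - 16 = 169 - 22 ≡ 14; y = λ·(6 - 14) - 11 ≡ 18. → (14, 18)
4P: (14, 18) + (16, 8). λ = (8 - 18)/(16 - 14) ≡ 9/2 mod 19. 2⁻¹ ≡ 10 (mod 19) since 2·10 = 20 ≡ 1, so λ ≡ 14.
  x = λ² - 14 - 16 = 196 - 30 ≡ 14; y = λ·(14 - 14) - 18 ≡ 1. → (14, 1)
5P: (14, 1) + (16, 8). λ = (8 - 1)/(16 - 14) ≡ 7/2 mod 19. 2⁻¹ ≡ 10 (mod 19), so λ ≡ 13.
  x = λ² - 14 - 16 = 169 - 30 ≡ 6; y = λ·(14 - 6) - 1 ≡ 8. → (6, 8)
6P: (6, 8) + (16, 8). λ = (8 - 8)/(16 - 6) ≡ 0/10 mod 19. 10⁻¹ ≡ 2 (mod 19), so λ ≡ 0.
  x = λ² - 6 - 16 = 0 - 22 ≡ 16; y = λ·(6 - 16) - 8 ≡ 11. → (16, 11)
7P: (16, 11) + (16, 8): same x and y₁ ≡ -y₂, so the sum is the point at infinity.
7P = the point at infinity, so the order is 7.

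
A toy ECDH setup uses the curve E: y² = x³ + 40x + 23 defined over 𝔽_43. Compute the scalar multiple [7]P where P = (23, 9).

(2, 38)

Repeated addition: build up to 7P.
2P: tangent at (23, 9): λ = (3·23² + 40)/(2·9) ≡ 36/18. 18⁻¹ ≡ 12 (mod 43) since 18·12 = 216 ≡ 1, so λ ≡ 36·12 ≡ 2.
  x = λ² - 23 - 23 = 4 - 46 ≡ 1; y = λ·(23 - 1) - 9 ≡ 35. → (1, 35)
3P: (1, 35) + (23, 9). λ = (9 - 35)/(23 - 1) ≡ 17/22 mod 43. 22⁻¹ ≡ 2 (mod 43), so λ ≡ 34.
  x = λ² - 1 - 23 = 1156 - 24 ≡ 14; y = λ·(1 - 14) - 35 ≡ 39. → (14, 39)
4P: (14, 39) + (23, 9). λ = (9 - 39)/(23 - 14) ≡ 13/9 mod 43. 9⁻¹ ≡ 24 (mod 43), so λ ≡ 11.
  x = λ² - 14 - 23 = 121 - 37 ≡ 41; y = λ·(14 - 41) - 39 ≡ 8. → (41, 8)
5P: (41, 8) + (23, 9). λ = (9 - 8)/(23 - 41) ≡ 1/25 mod 43. 25⁻¹ ≡ 31 (mod 43) since 25·31 = 775 ≡ 1, so λ ≡ 31.
  x = λ² - 41 - 23 = 961 - 64 ≡ 37; y = λ·(41 - 37) - 8 ≡ 30. → (37, 30)
6P: (37, 30) + (23, 9). λ = (9 - 30)/(23 - 37) ≡ 22/29 mod 43. 29⁻¹ ≡ 3 (mod 43), so λ ≡ 23.
  x = λ² - 37 - 23 = 529 - 60 ≡ 39; y = λ·(37 - 39) - 30 ≡ 10. → (39, 10)
7P: (39, 10) + (23, 9). λ = (9 - 10)/(23 - 39) ≡ 42/27 mod 43. 27⁻¹ ≡ 8 (mod 43), so λ ≡ 35.
  x = λ² - 39 - 23 = 1225 - 62 ≡ 2; y = λ·(39 - 2) - 10 ≡ 38. → (2, 38)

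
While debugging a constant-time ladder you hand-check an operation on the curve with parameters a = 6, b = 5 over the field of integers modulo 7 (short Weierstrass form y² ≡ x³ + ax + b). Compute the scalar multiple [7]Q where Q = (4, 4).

Repeated addition: build up to 7Q.
2Q: tangent at (4, 4): λ = (3·4² + 6)/(2·4) ≡ 5/1. 1⁻¹ ≡ 1 (mod 7) since 1·1 = 1 ≡ 1, so λ ≡ 5·1 ≡ 5.
  x = λ² - 4 - 4 = 25 - 8 ≡ 3; y = λ·(4 - 3) - 4 ≡ 1. → (3, 1)
3Q: (3, 1) + (4, 4). λ = (4 - 1)/(4 - 3) ≡ 3/1 mod 7. 1⁻¹ ≡ 1 (mod 7), so λ ≡ 3.
  x = λ² - 3 - 4 = 9 - 7 ≡ 2; y = λ·(3 - 2) - 1 ≡ 2. → (2, 2)
4Q: (2, 2) + (4, 4). λ = (4 - 2)/(4 - 2) ≡ 2/2 mod 7. 2⁻¹ ≡ 4 (mod 7), so λ ≡ 1.
  x = λ² - 2 - 4 = 1 - 6 ≡ 2; y = λ·(2 - 2) - 2 ≡ 5. → (2, 5)
5Q: (2, 5) + (4, 4). λ = (4 - 5)/(4 - 2) ≡ 6/2 mod 7. 2⁻¹ ≡ 4 (mod 7), so λ ≡ 3.
  x = λ² - 2 - 4 = 9 - 6 ≡ 3; y = λ·(2 - 3) - 5 ≡ 6. → (3, 6)
6Q: (3, 6) + (4, 4). λ = (4 - 6)/(4 - 3) ≡ 5/1 mod 7. 1⁻¹ ≡ 1 (mod 7), so λ ≡ 5.
  x = λ² - 3 - 4 = 25 - 7 ≡ 4; y = λ·(3 - 4) - 6 ≡ 3. → (4, 3)
7Q: (4, 3) + (4, 4): same x and y₁ ≡ -y₂, so the sum is O.

O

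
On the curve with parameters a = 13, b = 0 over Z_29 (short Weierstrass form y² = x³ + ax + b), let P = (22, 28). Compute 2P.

tangent at (22, 28): λ = (3·22² + 13)/(2·28) ≡ 15/27. 27⁻¹ ≡ 14 (mod 29), so λ ≡ 15·14 ≡ 7.
  x = λ² - 22 - 22 = 49 - 44 ≡ 5; y = λ·(22 - 5) - 28 ≡ 4. → (5, 4)

(5, 4)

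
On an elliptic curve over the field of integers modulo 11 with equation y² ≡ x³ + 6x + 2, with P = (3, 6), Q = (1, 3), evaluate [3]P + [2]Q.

First 3P:
Repeated addition: build up to 3P.
2P: tangent at (3, 6): λ = (3·3² + 6)/(2·6) ≡ 0/1. 1⁻¹ ≡ 1 (mod 11), so λ ≡ 0·1 ≡ 0.
  x = λ² - 3 - 3 = 0 - 6 ≡ 5; y = λ·(3 - 5) - 6 ≡ 5. → (5, 5)
3P: (5, 5) + (3, 6). λ = (6 - 5)/(3 - 5) ≡ 1/9 mod 11. 9⁻¹ ≡ 5 (mod 11), so λ ≡ 5.
  x = λ² - 5 - 3 = 25 - 8 ≡ 6; y = λ·(5 - 6) - 5 ≡ 1. → (6, 1)
3P = (6, 1).
Next 2Q:
Repeated addition: build up to 2Q.
2Q: tangent at (1, 3): λ = (3·1² + 6)/(2·3) ≡ 9/6. 6⁻¹ ≡ 2 (mod 11), so λ ≡ 9·2 ≡ 7.
  x = λ² - 1 - 1 = 49 - 2 ≡ 3; y = λ·(1 - 3) - 3 ≡ 5. → (3, 5)
2Q = (3, 5).
Finally 3P + 2Q:
(6, 1) + (3, 5). λ = (5 - 1)/(3 - 6) ≡ 4/8 mod 11. 8⁻¹ ≡ 7 (mod 11), so λ ≡ 6.
  x = λ² - 6 - 3 = 36 - 9 ≡ 5; y = λ·(6 - 5) - 1 ≡ 5. → (5, 5)

(5, 5)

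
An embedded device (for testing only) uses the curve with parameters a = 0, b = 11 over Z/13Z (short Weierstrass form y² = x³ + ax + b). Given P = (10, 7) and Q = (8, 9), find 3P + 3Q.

First 3P:
Repeated addition: build up to 3P.
2P: tangent at (10, 7): λ = (3·10² + 0)/(2·7) ≡ 1/1. 1⁻¹ ≡ 1 (mod 13), so λ ≡ 1·1 ≡ 1.
  x = λ² - 10 - 10 = 1 - 20 ≡ 7; y = λ·(10 - 7) - 7 ≡ 9. → (7, 9)
3P: (7, 9) + (10, 7). λ = (7 - 9)/(10 - 7) ≡ 11/3 mod 13. 3⁻¹ ≡ 9 (mod 13), so λ ≡ 8.
  x = λ² - 7 - 10 = 64 - 17 ≡ 8; y = λ·(7 - 8) - 9 ≡ 9. → (8, 9)
3P = (8, 9).
Next 3Q:
Repeated addition: build up to 3Q.
2Q: tangent at (8, 9): λ = (3·8² + 0)/(2·9) ≡ 10/5. 5⁻¹ ≡ 8 (mod 13), so λ ≡ 10·8 ≡ 2.
  x = λ² - 8 - 8 = 4 - 16 ≡ 1; y = λ·(8 - 1) - 9 ≡ 5. → (1, 5)
3Q: (1, 5) + (8, 9). λ = (9 - 5)/(8 - 1) ≡ 4/7 mod 13. 7⁻¹ ≡ 2 (mod 13), so λ ≡ 8.
  x = λ² - 1 - 8 = 64 - 9 ≡ 3; y = λ·(1 - 3) - 5 ≡ 5. → (3, 5)
3Q = (3, 5).
Finally 3P + 3Q:
(8, 9) + (3, 5). λ = (5 - 9)/(3 - 8) ≡ 9/8 mod 13. 8⁻¹ ≡ 5 (mod 13), so λ ≡ 6.
  x = λ² - 8 - 3 = 36 - 11 ≡ 12; y = λ·(8 - 12) - 9 ≡ 6. → (12, 6)

(12, 6)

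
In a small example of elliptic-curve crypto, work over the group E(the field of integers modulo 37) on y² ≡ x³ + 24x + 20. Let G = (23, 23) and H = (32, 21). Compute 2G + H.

First 2G:
Repeated addition: build up to 2G.
2G: tangent at (23, 23): λ = (3·23² + 24)/(2·23) ≡ 20/9. 9⁻¹ ≡ 33 (mod 37), so λ ≡ 20·33 ≡ 31.
  x = λ² - 23 - 23 = 961 - 46 ≡ 27; y = λ·(23 - 27) - 23 ≡ 1. → (27, 1)
2G = (27, 1).
Finally 2G + H:
(27, 1) + (32, 21). λ = (21 - 1)/(32 - 27) ≡ 20/5 mod 37. 5⁻¹ ≡ 15 (mod 37), so λ ≡ 4.
  x = λ² - 27 - 32 = 16 - 59 ≡ 31; y = λ·(27 - 31) - 1 ≡ 20. → (31, 20)

(31, 20)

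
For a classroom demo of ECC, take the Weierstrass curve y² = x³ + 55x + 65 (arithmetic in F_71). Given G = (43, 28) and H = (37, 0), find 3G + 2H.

First 3G:
Repeated addition: build up to 3G.
2G: tangent at (43, 28): λ = (3·43² + 55)/(2·28) ≡ 64/56. 56⁻¹ ≡ 52 (mod 71) since 56·52 = 2912 ≡ 1, so λ ≡ 64·52 ≡ 62.
  x = λ² - 43 - 43 = 3844 - 86 ≡ 66; y = λ·(43 - 66) - 28 ≡ 37. → (66, 37)
3G: (66, 37) + (43, 28). λ = (28 - 37)/(43 - 66) ≡ 62/48 mod 71. 48⁻¹ ≡ 37 (mod 71), so λ ≡ 22.
  x = λ² - 66 - 43 = 484 - 109 ≡ 20; y = λ·(66 - 20) - 37 ≡ 52. → (20, 52)
3G = (20, 52).
Next 2H:
Repeated addition: build up to 2H.
2H: (37, 0) + (37, 0): same x and y₁ ≡ -y₂, so the sum is O.
2H = O.
Finally 3G + 2H:
(20, 52) + O = (20, 52) (identity).

(20, 52)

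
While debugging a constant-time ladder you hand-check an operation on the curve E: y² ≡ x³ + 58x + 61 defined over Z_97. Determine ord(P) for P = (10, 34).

2P: tangent at (10, 34): λ = (3·10² + 58)/(2·34) ≡ 67/68. 68⁻¹ ≡ 10 (mod 97) since 68·10 = 680 ≡ 1, so λ ≡ 67·10 ≡ 88.
  x = λ² - 10 - 10 = 7744 - 20 ≡ 61; y = λ·(10 - 61) - 34 ≡ 37. → (61, 37)
3P: (61, 37) + (10, 34). λ = (34 - 37)/(10 - 61) ≡ 94/46 mod 97. 46⁻¹ ≡ 19 (mod 97) since 46·19 = 874 ≡ 1, so λ ≡ 40.
  x = λ² - 61 - 10 = 1600 - 71 ≡ 74; y = λ·(61 - 74) - 37 ≡ 25. → (74, 25)
4P: (74, 25) + (10, 34). λ = (34 - 25)/(10 - 74) ≡ 9/33 mod 97. 33⁻¹ ≡ 50 (mod 97) since 33·50 = 1650 ≡ 1, so λ ≡ 62.
  x = λ² - 74 - 10 = 3844 - 84 ≡ 74; y = λ·(74 - 74) - 25 ≡ 72. → (74, 72)
5P: (74, 72) + (10, 34). λ = (34 - 72)/(10 - 74) ≡ 59/33 mod 97. 33⁻¹ ≡ 50 (mod 97) since 33·50 = 1650 ≡ 1, so λ ≡ 40.
  x = λ² - 74 - 10 = 1600 - 84 ≡ 61; y = λ·(74 - 61) - 72 ≡ 60. → (61, 60)
6P: (61, 60) + (10, 34). λ = (34 - 60)/(10 - 61) ≡ 71/46 mod 97. 46⁻¹ ≡ 19 (mod 97), so λ ≡ 88.
  x = λ² - 61 - 10 = 7744 - 71 ≡ 10; y = λ·(61 - 10) - 60 ≡ 63. → (10, 63)
7P: (10, 63) + (10, 34): same x and y₁ ≡ -y₂, so the sum is 𝒪.
7P = 𝒪, so the order is 7.

7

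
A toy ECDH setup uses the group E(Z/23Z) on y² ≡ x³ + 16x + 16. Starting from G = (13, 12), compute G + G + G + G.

(6, 12)

Repeated addition: build up to 4G.
2G: tangent at (13, 12): λ = (3·13² + 16)/(2·12) ≡ 17/1. 1⁻¹ ≡ 1 (mod 23) since 1·1 = 1 ≡ 1, so λ ≡ 17·1 ≡ 17.
  x = λ² - 13 - 13 = 289 - 26 ≡ 10; y = λ·(13 - 10) - 12 ≡ 16. → (10, 16)
3G: (10, 16) + (13, 12). λ = (12 - 16)/(13 - 10) ≡ 19/3 mod 23. 3⁻¹ ≡ 8 (mod 23) since 3·8 = 24 ≡ 1, so λ ≡ 14.
  x = λ² - 10 - 13 = 196 - 23 ≡ 12; y = λ·(10 - 12) - 16 ≡ 2. → (12, 2)
4G: (12, 2) + (13, 12). λ = (12 - 2)/(13 - 12) ≡ 10/1 mod 23. 1⁻¹ ≡ 1 (mod 23) since 1·1 = 1 ≡ 1, so λ ≡ 10.
  x = λ² - 12 - 13 = 100 - 25 ≡ 6; y = λ·(12 - 6) - 2 ≡ 12. → (6, 12)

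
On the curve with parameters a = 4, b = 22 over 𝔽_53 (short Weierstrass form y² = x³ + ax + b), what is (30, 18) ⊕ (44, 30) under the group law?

(30, 18) + (44, 30). λ = (30 - 18)/(44 - 30) ≡ 12/14 mod 53. 14⁻¹ ≡ 19 (mod 53) since 14·19 = 266 ≡ 1, so λ ≡ 16.
  x = λ² - 30 - 44 = 256 - 74 ≡ 23; y = λ·(30 - 23) - 18 ≡ 41. → (23, 41)

(23, 41)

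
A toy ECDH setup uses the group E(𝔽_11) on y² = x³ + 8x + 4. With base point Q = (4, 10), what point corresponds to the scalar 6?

(4, 10)

Double-and-add on 6 = (110)₂. Start with Q = (4, 10) for the leading 1-bit.
double: tangent at (4, 10): λ = (3·4² + 8)/(2·10) ≡ 1/9. 9⁻¹ ≡ 5 (mod 11), so λ ≡ 1·5 ≡ 5.
  x = λ² - 4 - 4 = 25 - 8 ≡ 6; y = λ·(4 - 6) - 10 ≡ 2. → (6, 2)
add Q: (6, 2) + (4, 10). λ = (10 - 2)/(4 - 6) ≡ 8/9 mod 11. 9⁻¹ ≡ 5 (mod 11), so λ ≡ 7.
  x = λ² - 6 - 4 = 49 - 10 ≡ 6; y = λ·(6 - 6) - 2 ≡ 9. → (6, 9)
double: tangent at (6, 9): λ = (3·6² + 8)/(2·9) ≡ 6/7. 7⁻¹ ≡ 8 (mod 11) since 7·8 = 56 ≡ 1, so λ ≡ 6·8 ≡ 4.
  x = λ² - 6 - 6 = 16 - 12 ≡ 4; y = λ·(6 - 4) - 9 ≡ 10. → (4, 10)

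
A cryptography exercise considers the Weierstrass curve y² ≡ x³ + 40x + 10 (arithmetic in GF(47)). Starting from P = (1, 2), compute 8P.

Repeated addition: build up to 8P.
2P: tangent at (1, 2): λ = (3·1² + 40)/(2·2) ≡ 43/4. 4⁻¹ ≡ 12 (mod 47) since 4·12 = 48 ≡ 1, so λ ≡ 43·12 ≡ 46.
  x = λ² - 1 - 1 = 2116 - 2 ≡ 46; y = λ·(1 - 46) - 2 ≡ 43. → (46, 43)
3P: (46, 43) + (1, 2). λ = (2 - 43)/(1 - 46) ≡ 6/2 mod 47. 2⁻¹ ≡ 24 (mod 47), so λ ≡ 3.
  x = λ² - 46 - 1 = 9 - 47 ≡ 9; y = λ·(46 - 9) - 43 ≡ 21. → (9, 21)
4P: (9, 21) + (1, 2). λ = (2 - 21)/(1 - 9) ≡ 28/39 mod 47. 39⁻¹ ≡ 41 (mod 47), so λ ≡ 20.
  x = λ² - 9 - 1 = 400 - 10 ≡ 14; y = λ·(9 - 14) - 21 ≡ 20. → (14, 20)
5P: (14, 20) + (1, 2). λ = (2 - 20)/(1 - 14) ≡ 29/34 mod 47. 34⁻¹ ≡ 18 (mod 47) since 34·18 = 612 ≡ 1, so λ ≡ 5.
  x = λ² - 14 - 1 = 25 - 15 ≡ 10; y = λ·(14 - 10) - 20 ≡ 0. → (10, 0)
6P: (10, 0) + (1, 2). λ = (2 - 0)/(1 - 10) ≡ 2/38 mod 47. 38⁻¹ ≡ 26 (mod 47), so λ ≡ 5.
  x = λ² - 10 - 1 = 25 - 11 ≡ 14; y = λ·(10 - 14) - 0 ≡ 27. → (14, 27)
7P: (14, 27) + (1, 2). λ = (2 - 27)/(1 - 14) ≡ 22/34 mod 47. 34⁻¹ ≡ 18 (mod 47), so λ ≡ 20.
  x = λ² - 14 - 1 = 400 - 15 ≡ 9; y = λ·(14 - 9) - 27 ≡ 26. → (9, 26)
8P: (9, 26) + (1, 2). λ = (2 - 26)/(1 - 9) ≡ 23/39 mod 47. 39⁻¹ ≡ 41 (mod 47), so λ ≡ 3.
  x = λ² - 9 - 1 = 9 - 10 ≡ 46; y = λ·(9 - 46) - 26 ≡ 4. → (46, 4)

(46, 4)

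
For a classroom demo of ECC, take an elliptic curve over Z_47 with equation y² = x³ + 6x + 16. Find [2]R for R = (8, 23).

tangent at (8, 23): λ = (3·8² + 6)/(2·23) ≡ 10/46. 46⁻¹ ≡ 46 (mod 47), so λ ≡ 10·46 ≡ 37.
  x = λ² - 8 - 8 = 1369 - 16 ≡ 37; y = λ·(8 - 37) - 23 ≡ 32. → (37, 32)

(37, 32)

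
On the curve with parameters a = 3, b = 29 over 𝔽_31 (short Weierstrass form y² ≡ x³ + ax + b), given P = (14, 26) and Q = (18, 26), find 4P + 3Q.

(5, 13)

First 4P:
Double-and-add on 4 = (100)₂. Start with P = (14, 26) for the leading 1-bit.
double: tangent at (14, 26): λ = (3·14² + 3)/(2·26) ≡ 2/21. 21⁻¹ ≡ 3 (mod 31) since 21·3 = 63 ≡ 1, so λ ≡ 2·3 ≡ 6.
  x = λ² - 14 - 14 = 36 - 28 ≡ 8; y = λ·(14 - 8) - 26 ≡ 10. → (8, 10)
double: tangent at (8, 10): λ = (3·8² + 3)/(2·10) ≡ 9/20. 20⁻¹ ≡ 14 (mod 31), so λ ≡ 9·14 ≡ 2.
  x = λ² - 8 - 8 = 4 - 16 ≡ 19; y = λ·(8 - 19) - 10 ≡ 30. → (19, 30)
4P = (19, 30).
Next 3Q:
Repeated addition: build up to 3Q.
2Q: tangent at (18, 26): λ = (3·18² + 3)/(2·26) ≡ 14/21. 21⁻¹ ≡ 3 (mod 31) since 21·3 = 63 ≡ 1, so λ ≡ 14·3 ≡ 11.
  x = λ² - 18 - 18 = 121 - 36 ≡ 23; y = λ·(18 - 23) - 26 ≡ 12. → (23, 12)
3Q: (23, 12) + (18, 26). λ = (26 - 12)/(18 - 23) ≡ 14/26 mod 31. 26⁻¹ ≡ 6 (mod 31), so λ ≡ 22.
  x = λ² - 23 - 18 = 484 - 41 ≡ 9; y = λ·(23 - 9) - 12 ≡ 17. → (9, 17)
3Q = (9, 17).
Finally 4P + 3Q:
(19, 30) + (9, 17). λ = (17 - 30)/(9 - 19) ≡ 18/21 mod 31. 21⁻¹ ≡ 3 (mod 31), so λ ≡ 23.
  x = λ² - 19 - 9 = 529 - 28 ≡ 5; y = λ·(19 - 5) - 30 ≡ 13. → (5, 13)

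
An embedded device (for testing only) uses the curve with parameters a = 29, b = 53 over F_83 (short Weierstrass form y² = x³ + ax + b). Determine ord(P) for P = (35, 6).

6

2P: tangent at (35, 6): λ = (3·35² + 29)/(2·6) ≡ 52/12. 12⁻¹ ≡ 7 (mod 83), so λ ≡ 52·7 ≡ 32.
  x = λ² - 35 - 35 = 1024 - 70 ≡ 41; y = λ·(35 - 41) - 6 ≡ 51. → (41, 51)
3P: (41, 51) + (35, 6). λ = (6 - 51)/(35 - 41) ≡ 38/77 mod 83. 77⁻¹ ≡ 69 (mod 83) since 77·69 = 5313 ≡ 1, so λ ≡ 49.
  x = λ² - 41 - 35 = 2401 - 76 ≡ 1; y = λ·(41 - 1) - 51 ≡ 0. → (1, 0)
4P: (1, 0) + (35, 6). λ = (6 - 0)/(35 - 1) ≡ 6/34 mod 83. 34⁻¹ ≡ 22 (mod 83), so λ ≡ 49.
  x = λ² - 1 - 35 = 2401 - 36 ≡ 41; y = λ·(1 - 41) - 0 ≡ 32. → (41, 32)
5P: (41, 32) + (35, 6). λ = (6 - 32)/(35 - 41) ≡ 57/77 mod 83. 77⁻¹ ≡ 69 (mod 83) since 77·69 = 5313 ≡ 1, so λ ≡ 32.
  x = λ² - 41 - 35 = 1024 - 76 ≡ 35; y = λ·(41 - 35) - 32 ≡ 77. → (35, 77)
6P: (35, 77) + (35, 6): same x and y₁ ≡ -y₂, so the sum is the point at infinity.
6P = the point at infinity, so the order is 6.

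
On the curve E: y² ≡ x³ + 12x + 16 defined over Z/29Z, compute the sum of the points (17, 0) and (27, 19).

(15, 27)

(17, 0) + (27, 19). λ = (19 - 0)/(27 - 17) ≡ 19/10 mod 29. 10⁻¹ ≡ 3 (mod 29) since 10·3 = 30 ≡ 1, so λ ≡ 28.
  x = λ² - 17 - 27 = 784 - 44 ≡ 15; y = λ·(17 - 15) - 0 ≡ 27. → (15, 27)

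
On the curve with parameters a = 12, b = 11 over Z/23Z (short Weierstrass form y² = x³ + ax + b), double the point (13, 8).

(15, 22)

tangent at (13, 8): λ = (3·13² + 12)/(2·8) ≡ 13/16. 16⁻¹ ≡ 13 (mod 23), so λ ≡ 13·13 ≡ 8.
  x = λ² - 13 - 13 = 64 - 26 ≡ 15; y = λ·(13 - 15) - 8 ≡ 22. → (15, 22)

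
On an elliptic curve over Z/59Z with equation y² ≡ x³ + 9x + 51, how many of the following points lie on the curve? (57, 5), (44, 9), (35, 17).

(57, 5): 5² ≡ 25, rhs ≡ 25 → on.
(44, 9): 9² ≡ 22, rhs ≡ 22 → on.
(35, 17): 17² ≡ 53, rhs ≡ 53 → on.

3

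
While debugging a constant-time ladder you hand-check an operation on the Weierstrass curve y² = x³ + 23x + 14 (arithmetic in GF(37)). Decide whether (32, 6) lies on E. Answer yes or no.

y² = 6² ≡ 36; x³ + 23x + 14 = 33518 ≡ 33 (mod 37). 36 ≠ 33.

no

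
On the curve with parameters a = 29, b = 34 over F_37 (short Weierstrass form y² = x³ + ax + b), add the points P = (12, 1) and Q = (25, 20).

(26, 7)

(12, 1) + (25, 20). λ = (20 - 1)/(25 - 12) ≡ 19/13 mod 37. 13⁻¹ ≡ 20 (mod 37), so λ ≡ 10.
  x = λ² - 12 - 25 = 100 - 37 ≡ 26; y = λ·(12 - 26) - 1 ≡ 7. → (26, 7)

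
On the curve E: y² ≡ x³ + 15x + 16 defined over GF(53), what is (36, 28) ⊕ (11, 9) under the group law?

(31, 50)

(36, 28) + (11, 9). λ = (9 - 28)/(11 - 36) ≡ 34/28 mod 53. 28⁻¹ ≡ 36 (mod 53) since 28·36 = 1008 ≡ 1, so λ ≡ 5.
  x = λ² - 36 - 11 = 25 - 47 ≡ 31; y = λ·(36 - 31) - 28 ≡ 50. → (31, 50)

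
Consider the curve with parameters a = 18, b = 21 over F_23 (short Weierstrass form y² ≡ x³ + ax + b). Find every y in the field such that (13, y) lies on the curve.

x³ + 18x + 21 = 2452 ≡ 14 (mod 23).
14 is a non-residue mod 23; no y exists.

none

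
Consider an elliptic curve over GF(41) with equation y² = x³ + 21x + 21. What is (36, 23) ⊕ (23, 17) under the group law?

(36, 23) + (23, 17). λ = (17 - 23)/(23 - 36) ≡ 35/28 mod 41. 28⁻¹ ≡ 22 (mod 41) since 28·22 = 616 ≡ 1, so λ ≡ 32.
  x = λ² - 36 - 23 = 1024 - 59 ≡ 22; y = λ·(36 - 22) - 23 ≡ 15. → (22, 15)

(22, 15)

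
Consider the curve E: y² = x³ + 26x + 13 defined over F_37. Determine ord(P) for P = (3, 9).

2P: tangent at (3, 9): λ = (3·3² + 26)/(2·9) ≡ 16/18. 18⁻¹ ≡ 35 (mod 37), so λ ≡ 16·35 ≡ 5.
  x = λ² - 3 - 3 = 25 - 6 ≡ 19; y = λ·(3 - 19) - 9 ≡ 22. → (19, 22)
3P: (19, 22) + (3, 9). λ = (9 - 22)/(3 - 19) ≡ 24/21 mod 37. 21⁻¹ ≡ 30 (mod 37) since 21·30 = 630 ≡ 1, so λ ≡ 17.
  x = λ² - 19 - 3 = 289 - 22 ≡ 8; y = λ·(19 - 8) - 22 ≡ 17. → (8, 17)
4P: (8, 17) + (3, 9). λ = (9 - 17)/(3 - 8) ≡ 29/32 mod 37. 32⁻¹ ≡ 22 (mod 37) since 32·22 = 704 ≡ 1, so λ ≡ 9.
  x = λ² - 8 - 3 = 81 - 11 ≡ 33; y = λ·(8 - 33) - 17 ≡ 17. → (33, 17)
5P: (33, 17) + (3, 9). λ = (9 - 17)/(3 - 33) ≡ 29/7 mod 37. 7⁻¹ ≡ 16 (mod 37), so λ ≡ 20.
  x = λ² - 33 - 3 = 400 - 36 ≡ 31; y = λ·(33 - 31) - 17 ≡ 23. → (31, 23)
6P: (31, 23) + (3, 9). λ = (9 - 23)/(3 - 31) ≡ 23/9 mod 37. 9⁻¹ ≡ 33 (mod 37), so λ ≡ 19.
  x = λ² - 31 - 3 = 361 - 34 ≡ 31; y = λ·(31 - 31) - 23 ≡ 14. → (31, 14)
7P: (31, 14) + (3, 9). λ = (9 - 14)/(3 - 31) ≡ 32/9 mod 37. 9⁻¹ ≡ 33 (mod 37) since 9·33 = 297 ≡ 1, so λ ≡ 20.
  x = λ² - 31 - 3 = 400 - 34 ≡ 33; y = λ·(31 - 33) - 14 ≡ 20. → (33, 20)
8P: (33, 20) + (3, 9). λ = (9 - 20)/(3 - 33) ≡ 26/7 mod 37. 7⁻¹ ≡ 16 (mod 37), so λ ≡ 9.
  x = λ² - 33 - 3 = 81 - 36 ≡ 8; y = λ·(33 - 8) - 20 ≡ 20. → (8, 20)
9P: (8, 20) + (3, 9). λ = (9 - 20)/(3 - 8) ≡ 26/32 mod 37. 32⁻¹ ≡ 22 (mod 37), so λ ≡ 17.
  x = λ² - 8 - 3 = 289 - 11 ≡ 19; y = λ·(8 - 19) - 20 ≡ 15. → (19, 15)
10P: (19, 15) + (3, 9). λ = (9 - 15)/(3 - 19) ≡ 31/21 mod 37. 21⁻¹ ≡ 30 (mod 37), so λ ≡ 5.
  x = λ² - 19 - 3 = 25 - 22 ≡ 3; y = λ·(19 - 3) - 15 ≡ 28. → (3, 28)
11P: (3, 28) + (3, 9): same x and y₁ ≡ -y₂, so the sum is O.
11P = O, so the order is 11.

11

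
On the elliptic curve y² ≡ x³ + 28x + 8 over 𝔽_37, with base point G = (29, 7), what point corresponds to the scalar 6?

Double-and-add on 6 = (110)₂. Start with G = (29, 7) for the leading 1-bit.
double: tangent at (29, 7): λ = (3·29² + 28)/(2·7) ≡ 35/14. 14⁻¹ ≡ 8 (mod 37) since 14·8 = 112 ≡ 1, so λ ≡ 35·8 ≡ 21.
  x = λ² - 29 - 29 = 441 - 58 ≡ 13; y = λ·(29 - 13) - 7 ≡ 33. → (13, 33)
add G: (13, 33) + (29, 7). λ = (7 - 33)/(29 - 13) ≡ 11/16 mod 37. 16⁻¹ ≡ 7 (mod 37), so λ ≡ 3.
  x = λ² - 13 - 29 = 9 - 42 ≡ 4; y = λ·(13 - 4) - 33 ≡ 31. → (4, 31)
double: tangent at (4, 31): λ = (3·4² + 28)/(2·31) ≡ 2/25. 25⁻¹ ≡ 3 (mod 37), so λ ≡ 2·3 ≡ 6.
  x = λ² - 4 - 4 = 36 - 8 ≡ 28; y = λ·(4 - 28) - 31 ≡ 10. → (28, 10)

(28, 10)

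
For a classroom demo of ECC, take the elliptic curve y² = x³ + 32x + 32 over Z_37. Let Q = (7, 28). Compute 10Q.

Repeated addition: build up to 10Q.
2Q: tangent at (7, 28): λ = (3·7² + 32)/(2·28) ≡ 31/19. 19⁻¹ ≡ 2 (mod 37) since 19·2 = 38 ≡ 1, so λ ≡ 31·2 ≡ 25.
  x = λ² - 7 - 7 = 625 - 14 ≡ 19; y = λ·(7 - 19) - 28 ≡ 5. → (19, 5)
3Q: (19, 5) + (7, 28). λ = (28 - 5)/(7 - 19) ≡ 23/25 mod 37. 25⁻¹ ≡ 3 (mod 37) since 25·3 = 75 ≡ 1, so λ ≡ 32.
  x = λ² - 19 - 7 = 1024 - 26 ≡ 36; y = λ·(19 - 36) - 5 ≡ 6. → (36, 6)
4Q: (36, 6) + (7, 28). λ = (28 - 6)/(7 - 36) ≡ 22/8 mod 37. 8⁻¹ ≡ 14 (mod 37), so λ ≡ 12.
  x = λ² - 36 - 7 = 144 - 43 ≡ 27; y = λ·(36 - 27) - 6 ≡ 28. → (27, 28)
5Q: (27, 28) + (7, 28). λ = (28 - 28)/(7 - 27) ≡ 0/17 mod 37. 17⁻¹ ≡ 24 (mod 37) since 17·24 = 408 ≡ 1, so λ ≡ 0.
  x = λ² - 27 - 7 = 0 - 34 ≡ 3; y = λ·(27 - 3) - 28 ≡ 9. → (3, 9)
6Q: (3, 9) + (7, 28). λ = (28 - 9)/(7 - 3) ≡ 19/4 mod 37. 4⁻¹ ≡ 28 (mod 37) since 4·28 = 112 ≡ 1, so λ ≡ 14.
  x = λ² - 3 - 7 = 196 - 10 ≡ 1; y = λ·(3 - 1) - 9 ≡ 19. → (1, 19)
7Q: (1, 19) + (7, 28). λ = (28 - 19)/(7 - 1) ≡ 9/6 mod 37. 6⁻¹ ≡ 31 (mod 37), so λ ≡ 20.
  x = λ² - 1 - 7 = 400 - 8 ≡ 22; y = λ·(1 - 22) - 19 ≡ 5. → (22, 5)
8Q: (22, 5) + (7, 28). λ = (28 - 5)/(7 - 22) ≡ 23/22 mod 37. 22⁻¹ ≡ 32 (mod 37) since 22·32 = 704 ≡ 1, so λ ≡ 33.
  x = λ² - 22 - 7 = 1089 - 29 ≡ 24; y = λ·(22 - 24) - 5 ≡ 3. → (24, 3)
9Q: (24, 3) + (7, 28). λ = (28 - 3)/(7 - 24) ≡ 25/20 mod 37. 20⁻¹ ≡ 13 (mod 37), so λ ≡ 29.
  x = λ² - 24 - 7 = 841 - 31 ≡ 33; y = λ·(24 - 33) - 3 ≡ 32. → (33, 32)
10Q: (33, 32) + (7, 28). λ = (28 - 32)/(7 - 33) ≡ 33/11 mod 37. 11⁻¹ ≡ 27 (mod 37), so λ ≡ 3.
  x = λ² - 33 - 7 = 9 - 40 ≡ 6; y = λ·(33 - 6) - 32 ≡ 12. → (6, 12)

(6, 12)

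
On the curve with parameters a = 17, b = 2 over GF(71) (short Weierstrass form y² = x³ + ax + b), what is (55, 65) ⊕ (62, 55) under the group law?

(55, 65) + (62, 55). λ = (55 - 65)/(62 - 55) ≡ 61/7 mod 71. 7⁻¹ ≡ 61 (mod 71), so λ ≡ 29.
  x = λ² - 55 - 62 = 841 - 117 ≡ 14; y = λ·(55 - 14) - 65 ≡ 59. → (14, 59)

(14, 59)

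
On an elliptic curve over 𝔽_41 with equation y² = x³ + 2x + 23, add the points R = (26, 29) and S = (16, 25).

(26, 29) + (16, 25). λ = (25 - 29)/(16 - 26) ≡ 37/31 mod 41. 31⁻¹ ≡ 4 (mod 41) since 31·4 = 124 ≡ 1, so λ ≡ 25.
  x = λ² - 26 - 16 = 625 - 42 ≡ 9; y = λ·(26 - 9) - 29 ≡ 27. → (9, 27)

(9, 27)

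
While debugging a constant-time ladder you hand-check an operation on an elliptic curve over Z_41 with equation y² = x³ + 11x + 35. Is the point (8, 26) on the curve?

yes

y² = 26² ≡ 20; x³ + 11x + 35 = 635 ≡ 20 (mod 41). 20 = 20.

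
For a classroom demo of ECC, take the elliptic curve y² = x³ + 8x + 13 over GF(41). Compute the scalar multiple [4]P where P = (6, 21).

(3, 8)

Repeated addition: build up to 4P.
2P: tangent at (6, 21): λ = (3·6² + 8)/(2·21) ≡ 34/1. 1⁻¹ ≡ 1 (mod 41), so λ ≡ 34·1 ≡ 34.
  x = λ² - 6 - 6 = 1156 - 12 ≡ 37; y = λ·(6 - 37) - 21 ≡ 32. → (37, 32)
3P: (37, 32) + (6, 21). λ = (21 - 32)/(6 - 37) ≡ 30/10 mod 41. 10⁻¹ ≡ 37 (mod 41) since 10·37 = 370 ≡ 1, so λ ≡ 3.
  x = λ² - 37 - 6 = 9 - 43 ≡ 7; y = λ·(37 - 7) - 32 ≡ 17. → (7, 17)
4P: (7, 17) + (6, 21). λ = (21 - 17)/(6 - 7) ≡ 4/40 mod 41. 40⁻¹ ≡ 40 (mod 41) since 40·40 = 1600 ≡ 1, so λ ≡ 37.
  x = λ² - 7 - 6 = 1369 - 13 ≡ 3; y = λ·(7 - 3) - 17 ≡ 8. → (3, 8)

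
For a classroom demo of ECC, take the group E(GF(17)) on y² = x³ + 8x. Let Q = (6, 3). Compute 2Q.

(1, 3)

tangent at (6, 3): λ = (3·6² + 8)/(2·3) ≡ 14/6. 6⁻¹ ≡ 3 (mod 17) since 6·3 = 18 ≡ 1, so λ ≡ 14·3 ≡ 8.
  x = λ² - 6 - 6 = 64 - 12 ≡ 1; y = λ·(6 - 1) - 3 ≡ 3. → (1, 3)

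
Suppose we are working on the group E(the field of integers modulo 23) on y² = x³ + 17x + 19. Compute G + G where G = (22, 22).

(10, 19)

tangent at (22, 22): λ = (3·22² + 17)/(2·22) ≡ 20/21. 21⁻¹ ≡ 11 (mod 23), so λ ≡ 20·11 ≡ 13.
  x = λ² - 22 - 22 = 169 - 44 ≡ 10; y = λ·(22 - 10) - 22 ≡ 19. → (10, 19)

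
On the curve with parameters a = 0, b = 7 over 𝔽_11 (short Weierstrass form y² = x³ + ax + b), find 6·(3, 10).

O

Write G = (3, 10).
Double-and-add on 6 = (110)₂. Start with G = (3, 10) for the leading 1-bit.
double: tangent at (3, 10): λ = (3·3² + 0)/(2·10) ≡ 5/9. 9⁻¹ ≡ 5 (mod 11), so λ ≡ 5·5 ≡ 3.
  x = λ² - 3 - 3 = 9 - 6 ≡ 3; y = λ·(3 - 3) - 10 ≡ 1. → (3, 1)
add G: (3, 1) + (3, 10): same x and y₁ ≡ -y₂, so the sum is O.
double: O + O = O (identity).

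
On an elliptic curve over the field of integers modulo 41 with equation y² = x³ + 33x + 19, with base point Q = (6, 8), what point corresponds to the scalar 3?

(11, 14)

Repeated addition: build up to 3Q.
2Q: tangent at (6, 8): λ = (3·6² + 33)/(2·8) ≡ 18/16. 16⁻¹ ≡ 18 (mod 41) since 16·18 = 288 ≡ 1, so λ ≡ 18·18 ≡ 37.
  x = λ² - 6 - 6 = 1369 - 12 ≡ 4; y = λ·(6 - 4) - 8 ≡ 25. → (4, 25)
3Q: (4, 25) + (6, 8). λ = (8 - 25)/(6 - 4) ≡ 24/2 mod 41. 2⁻¹ ≡ 21 (mod 41) since 2·21 = 42 ≡ 1, so λ ≡ 12.
  x = λ² - 4 - 6 = 144 - 10 ≡ 11; y = λ·(4 - 11) - 25 ≡ 14. → (11, 14)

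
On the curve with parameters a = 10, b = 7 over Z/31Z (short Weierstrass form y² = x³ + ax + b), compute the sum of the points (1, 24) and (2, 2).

(1, 24) + (2, 2). λ = (2 - 24)/(2 - 1) ≡ 9/1 mod 31. 1⁻¹ ≡ 1 (mod 31), so λ ≡ 9.
  x = λ² - 1 - 2 = 81 - 3 ≡ 16; y = λ·(1 - 16) - 24 ≡ 27. → (16, 27)

(16, 27)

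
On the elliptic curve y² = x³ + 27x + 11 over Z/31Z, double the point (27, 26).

tangent at (27, 26): λ = (3·27² + 27)/(2·26) ≡ 13/21. 21⁻¹ ≡ 3 (mod 31) since 21·3 = 63 ≡ 1, so λ ≡ 13·3 ≡ 8.
  x = λ² - 27 - 27 = 64 - 54 ≡ 10; y = λ·(27 - 10) - 26 ≡ 17. → (10, 17)

(10, 17)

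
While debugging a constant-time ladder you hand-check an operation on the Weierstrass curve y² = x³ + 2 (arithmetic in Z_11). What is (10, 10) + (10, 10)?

(7, 2)

tangent at (10, 10): λ = (3·10² + 0)/(2·10) ≡ 3/9. 9⁻¹ ≡ 5 (mod 11), so λ ≡ 3·5 ≡ 4.
  x = λ² - 10 - 10 = 16 - 20 ≡ 7; y = λ·(10 - 7) - 10 ≡ 2. → (7, 2)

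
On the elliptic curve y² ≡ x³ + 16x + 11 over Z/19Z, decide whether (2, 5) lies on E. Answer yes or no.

y² = 5² ≡ 6; x³ + 16x + 11 = 51 ≡ 13 (mod 19). 6 ≠ 13.

no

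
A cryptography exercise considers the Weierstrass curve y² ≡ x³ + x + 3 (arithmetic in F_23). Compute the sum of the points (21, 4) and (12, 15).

(2, 6)

(21, 4) + (12, 15). λ = (15 - 4)/(12 - 21) ≡ 11/14 mod 23. 14⁻¹ ≡ 5 (mod 23), so λ ≡ 9.
  x = λ² - 21 - 12 = 81 - 33 ≡ 2; y = λ·(21 - 2) - 4 ≡ 6. → (2, 6)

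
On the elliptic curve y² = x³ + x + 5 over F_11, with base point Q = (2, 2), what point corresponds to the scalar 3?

Repeated addition: build up to 3Q.
2Q: tangent at (2, 2): λ = (3·2² + 1)/(2·2) ≡ 2/4. 4⁻¹ ≡ 3 (mod 11), so λ ≡ 2·3 ≡ 6.
  x = λ² - 2 - 2 = 36 - 4 ≡ 10; y = λ·(2 - 10) - 2 ≡ 5. → (10, 5)
3Q: (10, 5) + (2, 2). λ = (2 - 5)/(2 - 10) ≡ 8/3 mod 11. 3⁻¹ ≡ 4 (mod 11) since 3·4 = 12 ≡ 1, so λ ≡ 10.
  x = λ² - 10 - 2 = 100 - 12 ≡ 0; y = λ·(10 - 0) - 5 ≡ 7. → (0, 7)

(0, 7)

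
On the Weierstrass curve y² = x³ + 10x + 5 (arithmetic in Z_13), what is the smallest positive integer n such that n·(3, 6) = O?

2P: tangent at (3, 6): λ = (3·3² + 10)/(2·6) ≡ 11/12. 12⁻¹ ≡ 12 (mod 13), so λ ≡ 11·12 ≡ 2.
  x = λ² - 3 - 3 = 4 - 6 ≡ 11; y = λ·(3 - 11) - 6 ≡ 4. → (11, 4)
3P: (11, 4) + (3, 6). λ = (6 - 4)/(3 - 11) ≡ 2/5 mod 13. 5⁻¹ ≡ 8 (mod 13) since 5·8 = 40 ≡ 1, so λ ≡ 3.
  x = λ² - 11 - 3 = 9 - 14 ≡ 8; y = λ·(11 - 8) - 4 ≡ 5. → (8, 5)
4P: (8, 5) + (3, 6). λ = (6 - 5)/(3 - 8) ≡ 1/8 mod 13. 8⁻¹ ≡ 5 (mod 13), so λ ≡ 5.
  x = λ² - 8 - 3 = 25 - 11 ≡ 1; y = λ·(8 - 1) - 5 ≡ 4. → (1, 4)
5P: (1, 4) + (3, 6). λ = (6 - 4)/(3 - 1) ≡ 2/2 mod 13. 2⁻¹ ≡ 7 (mod 13) since 2·7 = 14 ≡ 1, so λ ≡ 1.
  x = λ² - 1 - 3 = 1 - 4 ≡ 10; y = λ·(1 - 10) - 4 ≡ 0. → (10, 0)
6P: (10, 0) + (3, 6). λ = (6 - 0)/(3 - 10) ≡ 6/6 mod 13. 6⁻¹ ≡ 11 (mod 13) since 6·11 = 66 ≡ 1, so λ ≡ 1.
  x = λ² - 10 - 3 = 1 - 13 ≡ 1; y = λ·(10 - 1) - 0 ≡ 9. → (1, 9)
7P: (1, 9) + (3, 6). λ = (6 - 9)/(3 - 1) ≡ 10/2 mod 13. 2⁻¹ ≡ 7 (mod 13) since 2·7 = 14 ≡ 1, so λ ≡ 5.
  x = λ² - 1 - 3 = 25 - 4 ≡ 8; y = λ·(1 - 8) - 9 ≡ 8. → (8, 8)
8P: (8, 8) + (3, 6). λ = (6 - 8)/(3 - 8) ≡ 11/8 mod 13. 8⁻¹ ≡ 5 (mod 13), so λ ≡ 3.
  x = λ² - 8 - 3 = 9 - 11 ≡ 11; y = λ·(8 - 11) - 8 ≡ 9. → (11, 9)
9P: (11, 9) + (3, 6). λ = (6 - 9)/(3 - 11) ≡ 10/5 mod 13. 5⁻¹ ≡ 8 (mod 13), so λ ≡ 2.
  x = λ² - 11 - 3 = 4 - 14 ≡ 3; y = λ·(11 - 3) - 9 ≡ 7. → (3, 7)
10P: (3, 7) + (3, 6): same x and y₁ ≡ -y₂, so the sum is O.
10P = O, so the order is 10.

10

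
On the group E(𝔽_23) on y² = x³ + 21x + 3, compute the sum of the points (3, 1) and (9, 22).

(6, 0)

(3, 1) + (9, 22). λ = (22 - 1)/(9 - 3) ≡ 21/6 mod 23. 6⁻¹ ≡ 4 (mod 23) since 6·4 = 24 ≡ 1, so λ ≡ 15.
  x = λ² - 3 - 9 = 225 - 12 ≡ 6; y = λ·(3 - 6) - 1 ≡ 0. → (6, 0)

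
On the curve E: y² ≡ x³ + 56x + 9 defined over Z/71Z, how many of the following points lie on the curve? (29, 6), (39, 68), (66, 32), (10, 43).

(29, 6): 6² ≡ 36, rhs ≡ 36 → on.
(39, 68): 68² ≡ 9, rhs ≡ 26 → off.
(66, 32): 32² ≡ 30, rhs ≡ 30 → on.
(10, 43): 43² ≡ 3, rhs ≡ 7 → off.

2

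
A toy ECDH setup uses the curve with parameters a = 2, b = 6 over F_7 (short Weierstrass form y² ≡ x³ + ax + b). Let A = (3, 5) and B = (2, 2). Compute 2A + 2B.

First 2A:
Repeated addition: build up to 2A.
2A: tangent at (3, 5): λ = (3·3² + 2)/(2·5) ≡ 1/3. 3⁻¹ ≡ 5 (mod 7) since 3·5 = 15 ≡ 1, so λ ≡ 1·5 ≡ 5.
  x = λ² - 3 - 3 = 25 - 6 ≡ 5; y = λ·(3 - 5) - 5 ≡ 6. → (5, 6)
2A = (5, 6).
Next 2B:
Repeated addition: build up to 2B.
2B: tangent at (2, 2): λ = (3·2² + 2)/(2·2) ≡ 0/4. 4⁻¹ ≡ 2 (mod 7), so λ ≡ 0·2 ≡ 0.
  x = λ² - 2 - 2 = 0 - 4 ≡ 3; y = λ·(2 - 3) - 2 ≡ 5. → (3, 5)
2B = (3, 5).
Finally 2A + 2B:
(5, 6) + (3, 5). λ = (5 - 6)/(3 - 5) ≡ 6/5 mod 7. 5⁻¹ ≡ 3 (mod 7), so λ ≡ 4.
  x = λ² - 5 - 3 = 16 - 8 ≡ 1; y = λ·(5 - 1) - 6 ≡ 3. → (1, 3)

(1, 3)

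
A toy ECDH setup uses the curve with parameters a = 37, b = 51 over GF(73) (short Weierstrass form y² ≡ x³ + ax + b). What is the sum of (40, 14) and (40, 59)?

The two points share x = 40 and their y-coordinates satisfy 14 + 59 ≡ 0 (mod 73), so they are inverses. Their sum is 𝒪.

O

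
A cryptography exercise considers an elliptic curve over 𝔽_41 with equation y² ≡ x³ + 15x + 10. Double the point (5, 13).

(26, 31)

tangent at (5, 13): λ = (3·5² + 15)/(2·13) ≡ 8/26. 26⁻¹ ≡ 30 (mod 41), so λ ≡ 8·30 ≡ 35.
  x = λ² - 5 - 5 = 1225 - 10 ≡ 26; y = λ·(5 - 26) - 13 ≡ 31. → (26, 31)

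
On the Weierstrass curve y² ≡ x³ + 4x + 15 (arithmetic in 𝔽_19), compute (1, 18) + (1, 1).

O

The two points share x = 1 and their y-coordinates satisfy 18 + 1 ≡ 0 (mod 19), so they are inverses. Their sum is ∞.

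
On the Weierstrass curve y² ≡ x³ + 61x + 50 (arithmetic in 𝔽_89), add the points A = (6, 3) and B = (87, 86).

(6, 3) + (87, 86). λ = (86 - 3)/(87 - 6) ≡ 83/81 mod 89. 81⁻¹ ≡ 11 (mod 89), so λ ≡ 23.
  x = λ² - 6 - 87 = 529 - 93 ≡ 80; y = λ·(6 - 80) - 3 ≡ 75. → (80, 75)

(80, 75)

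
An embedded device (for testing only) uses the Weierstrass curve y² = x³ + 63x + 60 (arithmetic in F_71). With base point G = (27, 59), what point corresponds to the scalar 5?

Repeated addition: build up to 5G.
2G: tangent at (27, 59): λ = (3·27² + 63)/(2·59) ≡ 49/47. 47⁻¹ ≡ 68 (mod 71), so λ ≡ 49·68 ≡ 66.
  x = λ² - 27 - 27 = 4356 - 54 ≡ 42; y = λ·(27 - 42) - 59 ≡ 16. → (42, 16)
3G: (42, 16) + (27, 59). λ = (59 - 16)/(27 - 42) ≡ 43/56 mod 71. 56⁻¹ ≡ 52 (mod 71) since 56·52 = 2912 ≡ 1, so λ ≡ 35.
  x = λ² - 42 - 27 = 1225 - 69 ≡ 20; y = λ·(42 - 20) - 16 ≡ 44. → (20, 44)
4G: (20, 44) + (27, 59). λ = (59 - 44)/(27 - 20) ≡ 15/7 mod 71. 7⁻¹ ≡ 61 (mod 71), so λ ≡ 63.
  x = λ² - 20 - 27 = 3969 - 47 ≡ 17; y = λ·(20 - 17) - 44 ≡ 3. → (17, 3)
5G: (17, 3) + (27, 59). λ = (59 - 3)/(27 - 17) ≡ 56/10 mod 71. 10⁻¹ ≡ 64 (mod 71) since 10·64 = 640 ≡ 1, so λ ≡ 34.
  x = λ² - 17 - 27 = 1156 - 44 ≡ 47; y = λ·(17 - 47) - 3 ≡ 42. → (47, 42)

(47, 42)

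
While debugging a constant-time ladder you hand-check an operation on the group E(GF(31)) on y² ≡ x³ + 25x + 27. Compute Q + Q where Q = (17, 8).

(7, 7)

tangent at (17, 8): λ = (3·17² + 25)/(2·8) ≡ 24/16. 16⁻¹ ≡ 2 (mod 31), so λ ≡ 24·2 ≡ 17.
  x = λ² - 17 - 17 = 289 - 34 ≡ 7; y = λ·(17 - 7) - 8 ≡ 7. → (7, 7)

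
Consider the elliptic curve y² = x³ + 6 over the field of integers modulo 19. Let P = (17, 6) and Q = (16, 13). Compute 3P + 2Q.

(5, 6)

First 3P:
Repeated addition: build up to 3P.
2P: tangent at (17, 6): λ = (3·17² + 0)/(2·6) ≡ 12/12. 12⁻¹ ≡ 8 (mod 19), so λ ≡ 12·8 ≡ 1.
  x = λ² - 17 - 17 = 1 - 34 ≡ 5; y = λ·(17 - 5) - 6 ≡ 6. → (5, 6)
3P: (5, 6) + (17, 6). λ = (6 - 6)/(17 - 5) ≡ 0/12 mod 19. 12⁻¹ ≡ 8 (mod 19), so λ ≡ 0.
  x = λ² - 5 - 17 = 0 - 22 ≡ 16; y = λ·(5 - 16) - 6 ≡ 13. → (16, 13)
3P = (16, 13).
Next 2Q:
Repeated addition: build up to 2Q.
2Q: tangent at (16, 13): λ = (3·16² + 0)/(2·13) ≡ 8/7. 7⁻¹ ≡ 11 (mod 19), so λ ≡ 8·11 ≡ 12.
  x = λ² - 16 - 16 = 144 - 32 ≡ 17; y = λ·(16 - 17) - 13 ≡ 13. → (17, 13)
2Q = (17, 13).
Finally 3P + 2Q:
(16, 13) + (17, 13). λ = (13 - 13)/(17 - 16) ≡ 0/1 mod 19. 1⁻¹ ≡ 1 (mod 19), so λ ≡ 0.
  x = λ² - 16 - 17 = 0 - 33 ≡ 5; y = λ·(16 - 5) - 13 ≡ 6. → (5, 6)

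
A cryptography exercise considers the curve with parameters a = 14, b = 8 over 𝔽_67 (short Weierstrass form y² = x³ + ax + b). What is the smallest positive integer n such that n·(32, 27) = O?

2P: tangent at (32, 27): λ = (3·32² + 14)/(2·27) ≡ 4/54. 54⁻¹ ≡ 36 (mod 67) since 54·36 = 1944 ≡ 1, so λ ≡ 4·36 ≡ 10.
  x = λ² - 32 - 32 = 100 - 64 ≡ 36; y = λ·(32 - 36) - 27 ≡ 0. → (36, 0)
3P: (36, 0) + (32, 27). λ = (27 - 0)/(32 - 36) ≡ 27/63 mod 67. 63⁻¹ ≡ 50 (mod 67), so λ ≡ 10.
  x = λ² - 36 - 32 = 100 - 68 ≡ 32; y = λ·(36 - 32) - 0 ≡ 40. → (32, 40)
4P: (32, 40) + (32, 27): same x and y₁ ≡ -y₂, so the sum is O.
4P = O, so the order is 4.

4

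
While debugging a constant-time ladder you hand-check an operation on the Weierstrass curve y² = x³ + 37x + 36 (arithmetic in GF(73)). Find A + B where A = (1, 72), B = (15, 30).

(66, 50)

(1, 72) + (15, 30). λ = (30 - 72)/(15 - 1) ≡ 31/14 mod 73. 14⁻¹ ≡ 47 (mod 73), so λ ≡ 70.
  x = λ² - 1 - 15 = 4900 - 16 ≡ 66; y = λ·(1 - 66) - 72 ≡ 50. → (66, 50)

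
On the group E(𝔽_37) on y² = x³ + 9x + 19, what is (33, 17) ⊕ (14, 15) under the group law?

(33, 17) + (14, 15). λ = (15 - 17)/(14 - 33) ≡ 35/18 mod 37. 18⁻¹ ≡ 35 (mod 37) since 18·35 = 630 ≡ 1, so λ ≡ 4.
  x = λ² - 33 - 14 = 16 - 47 ≡ 6; y = λ·(33 - 6) - 17 ≡ 17. → (6, 17)

(6, 17)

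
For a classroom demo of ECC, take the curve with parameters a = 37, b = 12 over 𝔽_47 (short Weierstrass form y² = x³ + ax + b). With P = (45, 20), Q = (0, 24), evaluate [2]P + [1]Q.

(45, 27)

First 2P:
Repeated addition: build up to 2P.
2P: tangent at (45, 20): λ = (3·45² + 37)/(2·20) ≡ 2/40. 40⁻¹ ≡ 20 (mod 47), so λ ≡ 2·20 ≡ 40.
  x = λ² - 45 - 45 = 1600 - 90 ≡ 6; y = λ·(45 - 6) - 20 ≡ 36. → (6, 36)
2P = (6, 36).
Finally 2P + Q:
(6, 36) + (0, 24). λ = (24 - 36)/(0 - 6) ≡ 35/41 mod 47. 41⁻¹ ≡ 39 (mod 47), so λ ≡ 2.
  x = λ² - 6 - 0 = 4 - 6 ≡ 45; y = λ·(6 - 45) - 36 ≡ 27. → (45, 27)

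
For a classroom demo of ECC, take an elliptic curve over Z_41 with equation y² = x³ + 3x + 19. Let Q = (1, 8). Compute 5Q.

(20, 24)

Repeated addition: build up to 5Q.
2Q: tangent at (1, 8): λ = (3·1² + 3)/(2·8) ≡ 6/16. 16⁻¹ ≡ 18 (mod 41), so λ ≡ 6·18 ≡ 26.
  x = λ² - 1 - 1 = 676 - 2 ≡ 18; y = λ·(1 - 18) - 8 ≡ 1. → (18, 1)
3Q: (18, 1) + (1, 8). λ = (8 - 1)/(1 - 18) ≡ 7/24 mod 41. 24⁻¹ ≡ 12 (mod 41), so λ ≡ 2.
  x = λ² - 18 - 1 = 4 - 19 ≡ 26; y = λ·(18 - 26) - 1 ≡ 24. → (26, 24)
4Q: (26, 24) + (1, 8). λ = (8 - 24)/(1 - 26) ≡ 25/16 mod 41. 16⁻¹ ≡ 18 (mod 41), so λ ≡ 40.
  x = λ² - 26 - 1 = 1600 - 27 ≡ 15; y = λ·(26 - 15) - 24 ≡ 6. → (15, 6)
5Q: (15, 6) + (1, 8). λ = (8 - 6)/(1 - 15) ≡ 2/27 mod 41. 27⁻¹ ≡ 38 (mod 41), so λ ≡ 35.
  x = λ² - 15 - 1 = 1225 - 16 ≡ 20; y = λ·(15 - 20) - 6 ≡ 24. → (20, 24)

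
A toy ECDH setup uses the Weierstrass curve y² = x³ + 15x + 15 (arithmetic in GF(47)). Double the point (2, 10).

tangent at (2, 10): λ = (3·2² + 15)/(2·10) ≡ 27/20. 20⁻¹ ≡ 40 (mod 47), so λ ≡ 27·40 ≡ 46.
  x = λ² - 2 - 2 = 2116 - 4 ≡ 44; y = λ·(2 - 44) - 10 ≡ 32. → (44, 32)

(44, 32)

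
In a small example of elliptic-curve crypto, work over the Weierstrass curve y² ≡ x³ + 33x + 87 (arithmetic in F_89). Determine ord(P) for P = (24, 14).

2P: tangent at (24, 14): λ = (3·24² + 33)/(2·14) ≡ 70/28. 28⁻¹ ≡ 35 (mod 89), so λ ≡ 70·35 ≡ 47.
  x = λ² - 24 - 24 = 2209 - 48 ≡ 25; y = λ·(24 - 25) - 14 ≡ 28. → (25, 28)
3P: (25, 28) + (24, 14). λ = (14 - 28)/(24 - 25) ≡ 75/88 mod 89. 88⁻¹ ≡ 88 (mod 89), so λ ≡ 14.
  x = λ² - 25 - 24 = 196 - 49 ≡ 58; y = λ·(25 - 58) - 28 ≡ 44. → (58, 44)
4P: (58, 44) + (24, 14). λ = (14 - 44)/(24 - 58) ≡ 59/55 mod 89. 55⁻¹ ≡ 34 (mod 89), so λ ≡ 48.
  x = λ² - 58 - 24 = 2304 - 82 ≡ 86; y = λ·(58 - 86) - 44 ≡ 36. → (86, 36)
5P: (86, 36) + (24, 14). λ = (14 - 36)/(24 - 86) ≡ 67/27 mod 89. 27⁻¹ ≡ 33 (mod 89), so λ ≡ 75.
  x = λ² - 86 - 24 = 5625 - 110 ≡ 86; y = λ·(86 - 86) - 36 ≡ 53. → (86, 53)
6P: (86, 53) + (24, 14). λ = (14 - 53)/(24 - 86) ≡ 50/27 mod 89. 27⁻¹ ≡ 33 (mod 89) since 27·33 = 891 ≡ 1, so λ ≡ 48.
  x = λ² - 86 - 24 = 2304 - 110 ≡ 58; y = λ·(86 - 58) - 53 ≡ 45. → (58, 45)
7P: (58, 45) + (24, 14). λ = (14 - 45)/(24 - 58) ≡ 58/55 mod 89. 55⁻¹ ≡ 34 (mod 89), so λ ≡ 14.
  x = λ² - 58 - 24 = 196 - 82 ≡ 25; y = λ·(58 - 25) - 45 ≡ 61. → (25, 61)
8P: (25, 61) + (24, 14). λ = (14 - 61)/(24 - 25) ≡ 42/88 mod 89. 88⁻¹ ≡ 88 (mod 89), so λ ≡ 47.
  x = λ² - 25 - 24 = 2209 - 49 ≡ 24; y = λ·(25 - 24) - 61 ≡ 75. → (24, 75)
9P: (24, 75) + (24, 14): same x and y₁ ≡ -y₂, so the sum is the point at infinity.
9P = the point at infinity, so the order is 9.

9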